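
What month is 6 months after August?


August is month 8
8 + 6 = 14; wrap: 14 - 12 = 2

February


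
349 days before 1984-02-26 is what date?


Start: 1984-02-26, subtract 349 days
Back 26 days from February 26 reaches January 31, 1984 -> 323 left
January 1984 has 31 days -> back to December 31, 1983 -> 292 left
December 1983 has 31 days -> back to November 30, 1983 -> 261 left
November 1983 has 30 days -> back to October 31, 1983 -> 231 left
October 1983 has 31 days -> back to September 30, 1983 -> 200 left
September 1983 has 30 days -> back to August 31, 1983 -> 170 left
August 1983 has 31 days -> back to July 31, 1983 -> 139 left
July 1983 has 31 days -> back to June 30, 1983 -> 108 left
June 1983 has 30 days -> back to May 31, 1983 -> 78 left
May 1983 has 31 days -> back to April 30, 1983 -> 47 left
April 1983 has 30 days -> back to March 31, 1983 -> 17 left
March 1983: 31 - 17 = 14 -> lands on March 14

Result: 1983-03-14


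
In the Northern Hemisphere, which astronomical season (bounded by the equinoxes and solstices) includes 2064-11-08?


Date: November 8
Astronomical Autumn (approx.; exact equinox/solstice day varies by year): September 22 to December 20
November 8 falls within the Autumn window

Autumn


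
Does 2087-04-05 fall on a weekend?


Anchor: Jan 1, 2087. With p = 2087 - 1 = 2086: (p + p//4 - p//100 + p//400) mod 7 = (2086 + 521 - 20 + 5) mod 7 = 2592 mod 7 = 2 -> Wednesday (Mon=0 ... Sun=6)
Day of year: 95; offset = 94
Weekday index = (2 + 94) mod 7 = 5 -> Saturday
Weekend days: Saturday, Sunday

Yes


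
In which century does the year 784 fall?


Century = (year - 1) // 100 + 1
= (784 - 1) // 100 + 1
= 783 // 100 + 1
= 7 + 1

8th century


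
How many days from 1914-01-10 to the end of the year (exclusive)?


Day of year: 10 of 365
Remaining = 365 - 10

355 days


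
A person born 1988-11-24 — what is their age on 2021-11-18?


Birth: 1988-11-24
Reference: 2021-11-18
Year difference: 2021 - 1988 = 33
Birthday not yet reached in 2021, subtract 1

32 years old


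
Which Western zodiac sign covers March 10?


Date: March 10
Conventional tropical zodiac dates: Pisces from February 19 onward; Aries starts March 21
March 10 falls within the Pisces range

Pisces


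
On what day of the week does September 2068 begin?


Target: September 1, 2068
Anchor: Jan 1, 2068. With p = 2068 - 1 = 2067: (p + p//4 - p//100 + p//400) mod 7 = (2067 + 516 - 20 + 5) mod 7 = 2568 mod 7 = 6 -> Sunday (Mon=0 ... Sun=6)
Days before September (Jan-Aug): 244 days
Weekday index = (6 + 244) mod 7 = 5

Saturday


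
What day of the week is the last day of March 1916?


March 1916 has 31 days
Anchor: Jan 1, 1916. With p = 1916 - 1 = 1915: (p + p//4 - p//100 + p//400) mod 7 = (1915 + 478 - 19 + 4) mod 7 = 2378 mod 7 = 5 -> Saturday (Mon=0 ... Sun=6)
Days before March (Jan-Feb): 60; March 1 index = (5 + 60) mod 7 = 2 -> Wednesday
Last day offset: 31 - 1 = 30 days
Weekday index = (2 + 30) mod 7 = 4

Friday, March 31


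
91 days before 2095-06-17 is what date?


Start: 2095-06-17, subtract 91 days
Back 17 days from June 17 reaches May 31, 2095 -> 74 left
May 2095 has 31 days -> back to April 30, 2095 -> 43 left
April 2095 has 30 days -> back to March 31, 2095 -> 13 left
March 2095: 31 - 13 = 18 -> lands on March 18

Result: 2095-03-18


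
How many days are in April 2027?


April 2027

30 days


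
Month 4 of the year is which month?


Month 4 of 12

April


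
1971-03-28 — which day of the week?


Date: March 28, 1971
Anchor: Jan 1, 1971. With p = 1971 - 1 = 1970: (p + p//4 - p//100 + p//400) mod 7 = (1970 + 492 - 19 + 4) mod 7 = 2447 mod 7 = 4 -> Friday (Mon=0 ... Sun=6)
Days before March (Jan-Feb): 59; offset = 59 + 28 - 1 = 86
Weekday index = (4 + 86) mod 7 = 6

Day of the week: Sunday


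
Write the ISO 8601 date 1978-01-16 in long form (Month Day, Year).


ISO 1978-01-16 parses as year=1978, month=01, day=16
Month 1 -> January

January 16, 1978


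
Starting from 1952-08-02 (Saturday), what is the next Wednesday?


Current: Saturday
Target: Wednesday
Days ahead: 4

Next Wednesday: 1952-08-06


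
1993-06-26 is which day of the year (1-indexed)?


Date: June 26, 1993
Days in months 1 through 5: 151
Plus 26 days in June

Day of year: 177


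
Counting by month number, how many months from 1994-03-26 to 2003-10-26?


From March 1994 to October 2003
9 years * 12 = 108 months, plus 7 months = 115

115 months


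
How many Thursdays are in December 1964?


December 1964 has 31 days
Anchor: Jan 1, 1964. With p = 1964 - 1 = 1963: (p + p//4 - p//100 + p//400) mod 7 = (1963 + 490 - 19 + 4) mod 7 = 2438 mod 7 = 2 -> Wednesday (Mon=0 ... Sun=6)
Days before December (Jan-Nov): 335; December 1 index = (2 + 335) mod 7 = 1 -> Tuesday
First Thursday is December 3
Thursdays: 3, 10, 17, 24, 31

5 Thursdays


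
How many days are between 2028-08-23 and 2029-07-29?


From 2028-08-23 to 2029-07-29
2028-08-23: days before August = 31 + 29 + 31 + 30 + 31 + 30 + 31 = 213 (2028 is a leap year); day of year = 213 + 23 = 236
2029-07-29: days before July = 31 + 28 + 31 + 30 + 31 + 30 = 181 (2029 is not a leap year); day of year = 181 + 29 = 210
Rest of 2028: 366 - 236 = 130
Total = 130 + 210 = 340

340 days


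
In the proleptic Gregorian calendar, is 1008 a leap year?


Gregorian leap year rule: divisible by 4, but not by 100, unless also by 400.
1008 is divisible by 4 but not 100 -> leap year

Yes


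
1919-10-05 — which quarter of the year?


Month: October (month 10)
Q1: Jan-Mar, Q2: Apr-Jun, Q3: Jul-Sep, Q4: Oct-Dec

Q4


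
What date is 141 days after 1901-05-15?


Start: 1901-05-15, add 141 days
May 1901 has 31 days: 31 - 15 = 16 days to May 31 -> 125 left
June 1901 has 30 days -> 95 left
July 1901 has 31 days -> 64 left
August 1901 has 31 days -> 33 left
September 1901 has 30 days -> 3 left
October 1901: 3 <= 31 -> lands on October 3

Result: 1901-10-03


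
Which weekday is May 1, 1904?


Target: May 1, 1904
Anchor: Jan 1, 1904. With p = 1904 - 1 = 1903: (p + p//4 - p//100 + p//400) mod 7 = (1903 + 475 - 19 + 4) mod 7 = 2363 mod 7 = 4 -> Friday (Mon=0 ... Sun=6)
Days before May (Jan-Apr): 121 days
Weekday index = (4 + 121) mod 7 = 6

Sunday


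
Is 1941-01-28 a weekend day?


Anchor: Jan 1, 1941. With p = 1941 - 1 = 1940: (p + p//4 - p//100 + p//400) mod 7 = (1940 + 485 - 19 + 4) mod 7 = 2410 mod 7 = 2 -> Wednesday (Mon=0 ... Sun=6)
Day of year: 28; offset = 27
Weekday index = (2 + 27) mod 7 = 1 -> Tuesday
Weekend days: Saturday, Sunday

No


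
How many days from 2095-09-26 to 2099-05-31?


From 2095-09-26 to 2099-05-31
2095-09-26: days before September = 31 + 28 + 31 + 30 + 31 + 30 + 31 + 31 = 243 (2095 is not a leap year); day of year = 243 + 26 = 269
2099-05-31: days before May = 31 + 28 + 31 + 30 = 120 (2099 is not a leap year); day of year = 120 + 31 = 151
Rest of 2095: 365 - 269 = 96
Full years 2096 (366), 2097 (365), 2098 (365): 1096
Total = 96 + 1096 + 151 = 1343

1343 days


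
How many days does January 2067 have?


January 2067

31 days


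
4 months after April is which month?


April is month 4
4 + 4 = 8

August


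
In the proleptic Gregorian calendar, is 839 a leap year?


Gregorian leap year rule: divisible by 4, but not by 100, unless also by 400.
839 is not divisible by 4 -> not a leap year

No


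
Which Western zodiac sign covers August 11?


Date: August 11
Conventional tropical zodiac dates: Leo from July 23 onward; Virgo starts August 23
August 11 falls within the Leo range

Leo


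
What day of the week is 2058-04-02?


Date: April 2, 2058
Anchor: Jan 1, 2058. With p = 2058 - 1 = 2057: (p + p//4 - p//100 + p//400) mod 7 = (2057 + 514 - 20 + 5) mod 7 = 2556 mod 7 = 1 -> Tuesday (Mon=0 ... Sun=6)
Days before April (Jan-Mar): 90; offset = 90 + 2 - 1 = 91
Weekday index = (1 + 91) mod 7 = 1

Day of the week: Tuesday


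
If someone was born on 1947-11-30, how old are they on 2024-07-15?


Birth: 1947-11-30
Reference: 2024-07-15
Year difference: 2024 - 1947 = 77
Birthday not yet reached in 2024, subtract 1

76 years old


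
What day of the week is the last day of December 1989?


December 1989 has 31 days
Anchor: Jan 1, 1989. With p = 1989 - 1 = 1988: (p + p//4 - p//100 + p//400) mod 7 = (1988 + 497 - 19 + 4) mod 7 = 2470 mod 7 = 6 -> Sunday (Mon=0 ... Sun=6)
Days before December (Jan-Nov): 334; December 1 index = (6 + 334) mod 7 = 4 -> Friday
Last day offset: 31 - 1 = 30 days
Weekday index = (4 + 30) mod 7 = 6

Sunday, December 31


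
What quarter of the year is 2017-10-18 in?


Month: October (month 10)
Q1: Jan-Mar, Q2: Apr-Jun, Q3: Jul-Sep, Q4: Oct-Dec

Q4


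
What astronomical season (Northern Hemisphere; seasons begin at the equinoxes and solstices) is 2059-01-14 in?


Date: January 14
Astronomical Winter (approx.; exact equinox/solstice day varies by year): December 21 to March 19
January 14 falls within the Winter window

Winter


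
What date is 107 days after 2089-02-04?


Start: 2089-02-04, add 107 days
February 2089 has 28 days: 28 - 4 = 24 days to February 28 -> 83 left
March 2089 has 31 days -> 52 left
April 2089 has 30 days -> 22 left
May 2089: 22 <= 31 -> lands on May 22

Result: 2089-05-22


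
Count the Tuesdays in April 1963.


April 1963 has 30 days
Anchor: Jan 1, 1963. With p = 1963 - 1 = 1962: (p + p//4 - p//100 + p//400) mod 7 = (1962 + 490 - 19 + 4) mod 7 = 2437 mod 7 = 1 -> Tuesday (Mon=0 ... Sun=6)
Days before April (Jan-Mar): 90; April 1 index = (1 + 90) mod 7 = 0 -> Monday
First Tuesday is April 2
Tuesdays: 2, 9, 16, 23, 30

5 Tuesdays


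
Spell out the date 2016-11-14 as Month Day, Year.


ISO 2016-11-14 parses as year=2016, month=11, day=14
Month 11 -> November

November 14, 2016


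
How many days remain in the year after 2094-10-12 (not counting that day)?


Day of year: 285 of 365
Remaining = 365 - 285

80 days


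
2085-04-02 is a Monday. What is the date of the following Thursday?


Current: Monday
Target: Thursday
Days ahead: 3

Next Thursday: 2085-04-05


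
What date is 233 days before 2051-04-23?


Start: 2051-04-23, subtract 233 days
Back 23 days from April 23 reaches March 31, 2051 -> 210 left
March 2051 has 31 days -> back to February 28, 2051 -> 179 left
February 2051 has 28 days -> back to January 31, 2051 -> 151 left
January 2051 has 31 days -> back to December 31, 2050 -> 120 left
December 2050 has 31 days -> back to November 30, 2050 -> 89 left
November 2050 has 30 days -> back to October 31, 2050 -> 59 left
October 2050 has 31 days -> back to September 30, 2050 -> 28 left
September 2050: 30 - 28 = 2 -> lands on September 2

Result: 2050-09-02


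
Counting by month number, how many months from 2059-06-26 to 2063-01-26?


From June 2059 to January 2063
4 years * 12 = 48 months, minus 5 months = 43

43 months


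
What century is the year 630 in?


Century = (year - 1) // 100 + 1
= (630 - 1) // 100 + 1
= 629 // 100 + 1
= 6 + 1

7th century


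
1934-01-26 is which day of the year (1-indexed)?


Date: January 26, 1934
No months before January
Plus 26 days in January

Day of year: 26


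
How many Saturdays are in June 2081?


June 2081 has 30 days
Anchor: Jan 1, 2081. With p = 2081 - 1 = 2080: (p + p//4 - p//100 + p//400) mod 7 = (2080 + 520 - 20 + 5) mod 7 = 2585 mod 7 = 2 -> Wednesday (Mon=0 ... Sun=6)
Days before June (Jan-May): 151; June 1 index = (2 + 151) mod 7 = 6 -> Sunday
First Saturday is June 7
Saturdays: 7, 14, 21, 28

4 Saturdays


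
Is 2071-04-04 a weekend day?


Anchor: Jan 1, 2071. With p = 2071 - 1 = 2070: (p + p//4 - p//100 + p//400) mod 7 = (2070 + 517 - 20 + 5) mod 7 = 2572 mod 7 = 3 -> Thursday (Mon=0 ... Sun=6)
Day of year: 94; offset = 93
Weekday index = (3 + 93) mod 7 = 5 -> Saturday
Weekend days: Saturday, Sunday

Yes


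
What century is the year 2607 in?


Century = (year - 1) // 100 + 1
= (2607 - 1) // 100 + 1
= 2606 // 100 + 1
= 26 + 1

27th century


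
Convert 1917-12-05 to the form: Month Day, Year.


ISO 1917-12-05 parses as year=1917, month=12, day=05
Month 12 -> December

December 5, 1917


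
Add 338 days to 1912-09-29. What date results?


Start: 1912-09-29, add 338 days
September 1912 has 30 days: 30 - 29 = 1 day to September 30 -> 337 left
October 1912 has 31 days -> 306 left
November 1912 has 30 days -> 276 left
December 1912 has 31 days -> 245 left
January 1913 has 31 days -> 214 left
February 1913 has 28 days -> 186 left
March 1913 has 31 days -> 155 left
April 1913 has 30 days -> 125 left
May 1913 has 31 days -> 94 left
June 1913 has 30 days -> 64 left
July 1913 has 31 days -> 33 left
August 1913 has 31 days -> 2 left
September 1913: 2 <= 30 -> lands on September 2

Result: 1913-09-02


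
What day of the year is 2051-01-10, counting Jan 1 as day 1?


Date: January 10, 2051
No months before January
Plus 10 days in January

Day of year: 10


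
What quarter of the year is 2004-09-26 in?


Month: September (month 9)
Q1: Jan-Mar, Q2: Apr-Jun, Q3: Jul-Sep, Q4: Oct-Dec

Q3


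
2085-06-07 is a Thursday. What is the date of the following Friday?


Current: Thursday
Target: Friday
Days ahead: 1

Next Friday: 2085-06-08


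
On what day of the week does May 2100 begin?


Target: May 1, 2100
Anchor: Jan 1, 2100. With p = 2100 - 1 = 2099: (p + p//4 - p//100 + p//400) mod 7 = (2099 + 524 - 20 + 5) mod 7 = 2608 mod 7 = 4 -> Friday (Mon=0 ... Sun=6)
Days before May (Jan-Apr): 120 days
Weekday index = (4 + 120) mod 7 = 5

Saturday


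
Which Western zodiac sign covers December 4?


Date: December 4
Conventional tropical zodiac dates: Sagittarius from November 22 onward; Capricorn starts December 22
December 4 falls within the Sagittarius range

Sagittarius


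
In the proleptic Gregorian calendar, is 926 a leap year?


Gregorian leap year rule: divisible by 4, but not by 100, unless also by 400.
926 is not divisible by 4 -> not a leap year

No


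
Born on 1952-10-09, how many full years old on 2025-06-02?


Birth: 1952-10-09
Reference: 2025-06-02
Year difference: 2025 - 1952 = 73
Birthday not yet reached in 2025, subtract 1

72 years old


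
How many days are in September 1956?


September 1956

30 days


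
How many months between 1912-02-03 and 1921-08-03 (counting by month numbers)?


From February 1912 to August 1921
9 years * 12 = 108 months, plus 6 months = 114

114 months


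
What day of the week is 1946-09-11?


Date: September 11, 1946
Anchor: Jan 1, 1946. With p = 1946 - 1 = 1945: (p + p//4 - p//100 + p//400) mod 7 = (1945 + 486 - 19 + 4) mod 7 = 2416 mod 7 = 1 -> Tuesday (Mon=0 ... Sun=6)
Days before September (Jan-Aug): 243; offset = 243 + 11 - 1 = 253
Weekday index = (1 + 253) mod 7 = 2

Day of the week: Wednesday


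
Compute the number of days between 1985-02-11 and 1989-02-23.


From 1985-02-11 to 1989-02-23
1985-02-11: days before February = 31; day of year = 31 + 11 = 42
1989-02-23: days before February = 31; day of year = 31 + 23 = 54
Rest of 1985: 365 - 42 = 323
Full years 1986 (365), 1987 (365), 1988 (366): 1096
Total = 323 + 1096 + 54 = 1473

1473 days


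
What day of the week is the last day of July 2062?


July 2062 has 31 days
Anchor: Jan 1, 2062. With p = 2062 - 1 = 2061: (p + p//4 - p//100 + p//400) mod 7 = (2061 + 515 - 20 + 5) mod 7 = 2561 mod 7 = 6 -> Sunday (Mon=0 ... Sun=6)
Days before July (Jan-Jun): 181; July 1 index = (6 + 181) mod 7 = 5 -> Saturday
Last day offset: 31 - 1 = 30 days
Weekday index = (5 + 30) mod 7 = 0

Monday, July 31


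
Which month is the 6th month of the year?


Month 6 of 12

June


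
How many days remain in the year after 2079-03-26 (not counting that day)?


Day of year: 85 of 365
Remaining = 365 - 85

280 days


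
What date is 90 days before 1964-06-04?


Start: 1964-06-04, subtract 90 days
Back 4 days from June 4 reaches May 31, 1964 -> 86 left
May 1964 has 31 days -> back to April 30, 1964 -> 55 left
April 1964 has 30 days -> back to March 31, 1964 -> 25 left
March 1964: 31 - 25 = 6 -> lands on March 6

Result: 1964-03-06


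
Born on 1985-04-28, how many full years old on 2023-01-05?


Birth: 1985-04-28
Reference: 2023-01-05
Year difference: 2023 - 1985 = 38
Birthday not yet reached in 2023, subtract 1

37 years old


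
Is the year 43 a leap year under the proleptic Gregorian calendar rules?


Gregorian leap year rule: divisible by 4, but not by 100, unless also by 400.
43 is not divisible by 4 -> not a leap year

No


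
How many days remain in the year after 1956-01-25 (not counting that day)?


Day of year: 25 of 366
Remaining = 366 - 25

341 days


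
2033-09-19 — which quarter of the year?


Month: September (month 9)
Q1: Jan-Mar, Q2: Apr-Jun, Q3: Jul-Sep, Q4: Oct-Dec

Q3


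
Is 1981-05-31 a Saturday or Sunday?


Anchor: Jan 1, 1981. With p = 1981 - 1 = 1980: (p + p//4 - p//100 + p//400) mod 7 = (1980 + 495 - 19 + 4) mod 7 = 2460 mod 7 = 3 -> Thursday (Mon=0 ... Sun=6)
Day of year: 151; offset = 150
Weekday index = (3 + 150) mod 7 = 6 -> Sunday
Weekend days: Saturday, Sunday

Yes


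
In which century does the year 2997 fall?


Century = (year - 1) // 100 + 1
= (2997 - 1) // 100 + 1
= 2996 // 100 + 1
= 29 + 1

30th century


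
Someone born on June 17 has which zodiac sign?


Date: June 17
Conventional tropical zodiac dates: Gemini from May 21 onward; Cancer starts June 21
June 17 falls within the Gemini range

Gemini


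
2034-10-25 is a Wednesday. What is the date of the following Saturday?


Current: Wednesday
Target: Saturday
Days ahead: 3

Next Saturday: 2034-10-28


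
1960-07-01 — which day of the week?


Date: July 1, 1960
Anchor: Jan 1, 1960. With p = 1960 - 1 = 1959: (p + p//4 - p//100 + p//400) mod 7 = (1959 + 489 - 19 + 4) mod 7 = 2433 mod 7 = 4 -> Friday (Mon=0 ... Sun=6)
Days before July (Jan-Jun): 182; offset = 182 + 1 - 1 = 182
Weekday index = (4 + 182) mod 7 = 4

Day of the week: Friday


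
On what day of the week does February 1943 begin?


Target: February 1, 1943
Anchor: Jan 1, 1943. With p = 1943 - 1 = 1942: (p + p//4 - p//100 + p//400) mod 7 = (1942 + 485 - 19 + 4) mod 7 = 2412 mod 7 = 4 -> Friday (Mon=0 ... Sun=6)
Days before February (Jan): 31 days
Weekday index = (4 + 31) mod 7 = 0

Monday


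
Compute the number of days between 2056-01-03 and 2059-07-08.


From 2056-01-03 to 2059-07-08
2056-01-03: day of year = 3
2059-07-08: days before July = 31 + 28 + 31 + 30 + 31 + 30 = 181 (2059 is not a leap year); day of year = 181 + 8 = 189
Rest of 2056: 366 - 3 = 363
Full years 2057 (365), 2058 (365): 730
Total = 363 + 730 + 189 = 1282

1282 days


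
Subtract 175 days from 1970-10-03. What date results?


Start: 1970-10-03, subtract 175 days
Back 3 days from October 3 reaches September 30, 1970 -> 172 left
September 1970 has 30 days -> back to August 31, 1970 -> 142 left
August 1970 has 31 days -> back to July 31, 1970 -> 111 left
July 1970 has 31 days -> back to June 30, 1970 -> 80 left
June 1970 has 30 days -> back to May 31, 1970 -> 50 left
May 1970 has 31 days -> back to April 30, 1970 -> 19 left
April 1970: 30 - 19 = 11 -> lands on April 11

Result: 1970-04-11


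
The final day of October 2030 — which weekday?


October 2030 has 31 days
Anchor: Jan 1, 2030. With p = 2030 - 1 = 2029: (p + p//4 - p//100 + p//400) mod 7 = (2029 + 507 - 20 + 5) mod 7 = 2521 mod 7 = 1 -> Tuesday (Mon=0 ... Sun=6)
Days before October (Jan-Sep): 273; October 1 index = (1 + 273) mod 7 = 1 -> Tuesday
Last day offset: 31 - 1 = 30 days
Weekday index = (1 + 30) mod 7 = 3

Thursday, October 31


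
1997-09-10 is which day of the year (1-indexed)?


Date: September 10, 1997
Days in months 1 through 8: 243
Plus 10 days in September

Day of year: 253


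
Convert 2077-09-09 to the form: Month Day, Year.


ISO 2077-09-09 parses as year=2077, month=09, day=09
Month 9 -> September

September 9, 2077


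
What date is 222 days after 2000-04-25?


Start: 2000-04-25, add 222 days
April 2000 has 30 days: 30 - 25 = 5 days to April 30 -> 217 left
May 2000 has 31 days -> 186 left
June 2000 has 30 days -> 156 left
July 2000 has 31 days -> 125 left
August 2000 has 31 days -> 94 left
September 2000 has 30 days -> 64 left
October 2000 has 31 days -> 33 left
November 2000 has 30 days -> 3 left
December 2000: 3 <= 31 -> lands on December 3

Result: 2000-12-03


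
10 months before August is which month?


August is month 8
8 - 10 = -2; wrap: -2 + 12 = 10

October


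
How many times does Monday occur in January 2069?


January 2069 has 31 days
Anchor: Jan 1, 2069. With p = 2069 - 1 = 2068: (p + p//4 - p//100 + p//400) mod 7 = (2068 + 517 - 20 + 5) mod 7 = 2570 mod 7 = 1 -> Tuesday (Mon=0 ... Sun=6)
January 1 is the anchor itself -> Tuesday
First Monday is January 7
Mondays: 7, 14, 21, 28

4 Mondays


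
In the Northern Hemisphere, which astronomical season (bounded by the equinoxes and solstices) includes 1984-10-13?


Date: October 13
Astronomical Autumn (approx.; exact equinox/solstice day varies by year): September 22 to December 20
October 13 falls within the Autumn window

Autumn


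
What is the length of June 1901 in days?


June 1901

30 days


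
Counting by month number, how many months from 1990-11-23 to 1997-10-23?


From November 1990 to October 1997
7 years * 12 = 84 months, minus 1 month = 83

83 months


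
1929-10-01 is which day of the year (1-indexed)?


Date: October 1, 1929
Days in months 1 through 9: 273
Plus 1 days in October

Day of year: 274


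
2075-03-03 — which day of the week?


Date: March 3, 2075
Anchor: Jan 1, 2075. With p = 2075 - 1 = 2074: (p + p//4 - p//100 + p//400) mod 7 = (2074 + 518 - 20 + 5) mod 7 = 2577 mod 7 = 1 -> Tuesday (Mon=0 ... Sun=6)
Days before March (Jan-Feb): 59; offset = 59 + 3 - 1 = 61
Weekday index = (1 + 61) mod 7 = 6

Day of the week: Sunday


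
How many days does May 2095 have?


May 2095

31 days


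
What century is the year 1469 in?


Century = (year - 1) // 100 + 1
= (1469 - 1) // 100 + 1
= 1468 // 100 + 1
= 14 + 1

15th century


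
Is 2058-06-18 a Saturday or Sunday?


Anchor: Jan 1, 2058. With p = 2058 - 1 = 2057: (p + p//4 - p//100 + p//400) mod 7 = (2057 + 514 - 20 + 5) mod 7 = 2556 mod 7 = 1 -> Tuesday (Mon=0 ... Sun=6)
Day of year: 169; offset = 168
Weekday index = (1 + 168) mod 7 = 1 -> Tuesday
Weekend days: Saturday, Sunday

No


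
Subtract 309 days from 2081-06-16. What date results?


Start: 2081-06-16, subtract 309 days
Back 16 days from June 16 reaches May 31, 2081 -> 293 left
May 2081 has 31 days -> back to April 30, 2081 -> 262 left
April 2081 has 30 days -> back to March 31, 2081 -> 232 left
March 2081 has 31 days -> back to February 28, 2081 -> 201 left
February 2081 has 28 days -> back to January 31, 2081 -> 173 left
January 2081 has 31 days -> back to December 31, 2080 -> 142 left
December 2080 has 31 days -> back to November 30, 2080 -> 111 left
November 2080 has 30 days -> back to October 31, 2080 -> 81 left
October 2080 has 31 days -> back to September 30, 2080 -> 50 left
September 2080 has 30 days -> back to August 31, 2080 -> 20 left
August 2080: 31 - 20 = 11 -> lands on August 11

Result: 2080-08-11


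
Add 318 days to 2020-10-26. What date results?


Start: 2020-10-26, add 318 days
October 2020 has 31 days: 31 - 26 = 5 days to October 31 -> 313 left
November 2020 has 30 days -> 283 left
December 2020 has 31 days -> 252 left
January 2021 has 31 days -> 221 left
February 2021 has 28 days -> 193 left
March 2021 has 31 days -> 162 left
April 2021 has 30 days -> 132 left
May 2021 has 31 days -> 101 left
June 2021 has 30 days -> 71 left
July 2021 has 31 days -> 40 left
August 2021 has 31 days -> 9 left
September 2021: 9 <= 30 -> lands on September 9

Result: 2021-09-09


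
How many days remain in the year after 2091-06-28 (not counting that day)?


Day of year: 179 of 365
Remaining = 365 - 179

186 days


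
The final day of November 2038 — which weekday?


November 2038 has 30 days
Anchor: Jan 1, 2038. With p = 2038 - 1 = 2037: (p + p//4 - p//100 + p//400) mod 7 = (2037 + 509 - 20 + 5) mod 7 = 2531 mod 7 = 4 -> Friday (Mon=0 ... Sun=6)
Days before November (Jan-Oct): 304; November 1 index = (4 + 304) mod 7 = 0 -> Monday
Last day offset: 30 - 1 = 29 days
Weekday index = (0 + 29) mod 7 = 1

Tuesday, November 30


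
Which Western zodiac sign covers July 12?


Date: July 12
Conventional tropical zodiac dates: Cancer from June 21 onward; Leo starts July 23
July 12 falls within the Cancer range

Cancer


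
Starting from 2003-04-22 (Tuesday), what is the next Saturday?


Current: Tuesday
Target: Saturday
Days ahead: 4

Next Saturday: 2003-04-26


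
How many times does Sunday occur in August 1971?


August 1971 has 31 days
Anchor: Jan 1, 1971. With p = 1971 - 1 = 1970: (p + p//4 - p//100 + p//400) mod 7 = (1970 + 492 - 19 + 4) mod 7 = 2447 mod 7 = 4 -> Friday (Mon=0 ... Sun=6)
Days before August (Jan-Jul): 212; August 1 index = (4 + 212) mod 7 = 6 -> Sunday
First Sunday is August 1
Sundays: 1, 8, 15, 22, 29

5 Sundays


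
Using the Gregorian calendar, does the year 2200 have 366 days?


Gregorian leap year rule: divisible by 4, but not by 100, unless also by 400.
2200 is divisible by 100 but not 400 -> not a leap year

No


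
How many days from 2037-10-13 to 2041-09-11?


From 2037-10-13 to 2041-09-11
2037-10-13: days before October = 31 + 28 + 31 + 30 + 31 + 30 + 31 + 31 + 30 = 273 (2037 is not a leap year); day of year = 273 + 13 = 286
2041-09-11: days before September = 31 + 28 + 31 + 30 + 31 + 30 + 31 + 31 = 243 (2041 is not a leap year); day of year = 243 + 11 = 254
Rest of 2037: 365 - 286 = 79
Full years 2038 (365), 2039 (365), 2040 (366): 1096
Total = 79 + 1096 + 254 = 1429

1429 days


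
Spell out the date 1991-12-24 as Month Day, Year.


ISO 1991-12-24 parses as year=1991, month=12, day=24
Month 12 -> December

December 24, 1991


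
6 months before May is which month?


May is month 5
5 - 6 = -1; wrap: -1 + 12 = 11

November


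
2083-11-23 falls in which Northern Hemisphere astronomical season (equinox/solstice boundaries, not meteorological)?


Date: November 23
Astronomical Autumn (approx.; exact equinox/solstice day varies by year): September 22 to December 20
November 23 falls within the Autumn window

Autumn


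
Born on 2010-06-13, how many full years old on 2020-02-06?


Birth: 2010-06-13
Reference: 2020-02-06
Year difference: 2020 - 2010 = 10
Birthday not yet reached in 2020, subtract 1

9 years old


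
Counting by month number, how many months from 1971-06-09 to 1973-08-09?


From June 1971 to August 1973
2 years * 12 = 24 months, plus 2 months = 26

26 months


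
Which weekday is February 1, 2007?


Target: February 1, 2007
Anchor: Jan 1, 2007. With p = 2007 - 1 = 2006: (p + p//4 - p//100 + p//400) mod 7 = (2006 + 501 - 20 + 5) mod 7 = 2492 mod 7 = 0 -> Monday (Mon=0 ... Sun=6)
Days before February (Jan): 31 days
Weekday index = (0 + 31) mod 7 = 3

Thursday


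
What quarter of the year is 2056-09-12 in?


Month: September (month 9)
Q1: Jan-Mar, Q2: Apr-Jun, Q3: Jul-Sep, Q4: Oct-Dec

Q3


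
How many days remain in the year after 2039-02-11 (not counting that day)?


Day of year: 42 of 365
Remaining = 365 - 42

323 days


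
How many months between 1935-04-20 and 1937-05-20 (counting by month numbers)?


From April 1935 to May 1937
2 years * 12 = 24 months, plus 1 month = 25

25 months


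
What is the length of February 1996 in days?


February 1996 (leap year: yes)

29 days


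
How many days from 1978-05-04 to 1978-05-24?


From 1978-05-04 to 1978-05-24
1978-05-04: days before May = 31 + 28 + 31 + 30 = 120 (1978 is not a leap year); day of year = 120 + 4 = 124
1978-05-24: days before May = 31 + 28 + 31 + 30 = 120 (1978 is not a leap year); day of year = 120 + 24 = 144
Same year: 144 - 124 = 20

20 days


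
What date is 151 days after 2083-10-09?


Start: 2083-10-09, add 151 days
October 2083 has 31 days: 31 - 9 = 22 days to October 31 -> 129 left
November 2083 has 30 days -> 99 left
December 2083 has 31 days -> 68 left
January 2084 has 31 days -> 37 left
February 2084 has 29 days -> 8 left
March 2084: 8 <= 31 -> lands on March 8

Result: 2084-03-08


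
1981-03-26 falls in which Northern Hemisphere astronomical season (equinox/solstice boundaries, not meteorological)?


Date: March 26
Astronomical Spring (approx.; exact equinox/solstice day varies by year): March 20 to June 20
March 26 falls within the Spring window

Spring


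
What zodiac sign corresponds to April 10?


Date: April 10
Conventional tropical zodiac dates: Aries from March 21 onward; Taurus starts April 20
April 10 falls within the Aries range

Aries


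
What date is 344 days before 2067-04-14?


Start: 2067-04-14, subtract 344 days
Back 14 days from April 14 reaches March 31, 2067 -> 330 left
March 2067 has 31 days -> back to February 28, 2067 -> 299 left
February 2067 has 28 days -> back to January 31, 2067 -> 271 left
January 2067 has 31 days -> back to December 31, 2066 -> 240 left
December 2066 has 31 days -> back to November 30, 2066 -> 209 left
November 2066 has 30 days -> back to October 31, 2066 -> 179 left
October 2066 has 31 days -> back to September 30, 2066 -> 148 left
September 2066 has 30 days -> back to August 31, 2066 -> 118 left
August 2066 has 31 days -> back to July 31, 2066 -> 87 left
July 2066 has 31 days -> back to June 30, 2066 -> 56 left
June 2066 has 30 days -> back to May 31, 2066 -> 26 left
May 2066: 31 - 26 = 5 -> lands on May 5

Result: 2066-05-05


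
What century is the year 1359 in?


Century = (year - 1) // 100 + 1
= (1359 - 1) // 100 + 1
= 1358 // 100 + 1
= 13 + 1

14th century


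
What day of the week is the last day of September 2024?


September 2024 has 30 days
Anchor: Jan 1, 2024. With p = 2024 - 1 = 2023: (p + p//4 - p//100 + p//400) mod 7 = (2023 + 505 - 20 + 5) mod 7 = 2513 mod 7 = 0 -> Monday (Mon=0 ... Sun=6)
Days before September (Jan-Aug): 244; September 1 index = (0 + 244) mod 7 = 6 -> Sunday
Last day offset: 30 - 1 = 29 days
Weekday index = (6 + 29) mod 7 = 0

Monday, September 30


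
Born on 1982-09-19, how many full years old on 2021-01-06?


Birth: 1982-09-19
Reference: 2021-01-06
Year difference: 2021 - 1982 = 39
Birthday not yet reached in 2021, subtract 1

38 years old


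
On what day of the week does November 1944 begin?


Target: November 1, 1944
Anchor: Jan 1, 1944. With p = 1944 - 1 = 1943: (p + p//4 - p//100 + p//400) mod 7 = (1943 + 485 - 19 + 4) mod 7 = 2413 mod 7 = 5 -> Saturday (Mon=0 ... Sun=6)
Days before November (Jan-Oct): 305 days
Weekday index = (5 + 305) mod 7 = 2

Wednesday


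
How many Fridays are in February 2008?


February 2008 has 29 days
Anchor: Jan 1, 2008. With p = 2008 - 1 = 2007: (p + p//4 - p//100 + p//400) mod 7 = (2007 + 501 - 20 + 5) mod 7 = 2493 mod 7 = 1 -> Tuesday (Mon=0 ... Sun=6)
Days before February (Jan): 31; February 1 index = (1 + 31) mod 7 = 4 -> Friday
First Friday is February 1
Fridays: 1, 8, 15, 22, 29

5 Fridays


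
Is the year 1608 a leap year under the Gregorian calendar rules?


Gregorian leap year rule: divisible by 4, but not by 100, unless also by 400.
1608 is divisible by 4 but not 100 -> leap year

Yes


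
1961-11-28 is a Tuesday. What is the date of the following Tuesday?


Current: Tuesday
Target: Tuesday
Days ahead: 7

Next Tuesday: 1961-12-05


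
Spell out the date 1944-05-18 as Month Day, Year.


ISO 1944-05-18 parses as year=1944, month=05, day=18
Month 5 -> May

May 18, 1944


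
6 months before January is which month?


January is month 1
1 - 6 = -5; wrap: -5 + 12 = 7

July


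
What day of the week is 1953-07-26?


Date: July 26, 1953
Anchor: Jan 1, 1953. With p = 1953 - 1 = 1952: (p + p//4 - p//100 + p//400) mod 7 = (1952 + 488 - 19 + 4) mod 7 = 2425 mod 7 = 3 -> Thursday (Mon=0 ... Sun=6)
Days before July (Jan-Jun): 181; offset = 181 + 26 - 1 = 206
Weekday index = (3 + 206) mod 7 = 6

Day of the week: Sunday


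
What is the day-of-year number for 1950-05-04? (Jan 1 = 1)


Date: May 4, 1950
Days in months 1 through 4: 120
Plus 4 days in May

Day of year: 124


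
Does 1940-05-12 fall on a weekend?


Anchor: Jan 1, 1940. With p = 1940 - 1 = 1939: (p + p//4 - p//100 + p//400) mod 7 = (1939 + 484 - 19 + 4) mod 7 = 2408 mod 7 = 0 -> Monday (Mon=0 ... Sun=6)
Day of year: 133; offset = 132
Weekday index = (0 + 132) mod 7 = 6 -> Sunday
Weekend days: Saturday, Sunday

Yes


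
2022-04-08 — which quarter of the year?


Month: April (month 4)
Q1: Jan-Mar, Q2: Apr-Jun, Q3: Jul-Sep, Q4: Oct-Dec

Q2


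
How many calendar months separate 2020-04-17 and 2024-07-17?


From April 2020 to July 2024
4 years * 12 = 48 months, plus 3 months = 51

51 months


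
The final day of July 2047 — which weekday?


July 2047 has 31 days
Anchor: Jan 1, 2047. With p = 2047 - 1 = 2046: (p + p//4 - p//100 + p//400) mod 7 = (2046 + 511 - 20 + 5) mod 7 = 2542 mod 7 = 1 -> Tuesday (Mon=0 ... Sun=6)
Days before July (Jan-Jun): 181; July 1 index = (1 + 181) mod 7 = 0 -> Monday
Last day offset: 31 - 1 = 30 days
Weekday index = (0 + 30) mod 7 = 2

Wednesday, July 31


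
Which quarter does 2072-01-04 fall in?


Month: January (month 1)
Q1: Jan-Mar, Q2: Apr-Jun, Q3: Jul-Sep, Q4: Oct-Dec

Q1


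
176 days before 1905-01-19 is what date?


Start: 1905-01-19, subtract 176 days
Back 19 days from January 19 reaches December 31, 1904 -> 157 left
December 1904 has 31 days -> back to November 30, 1904 -> 126 left
November 1904 has 30 days -> back to October 31, 1904 -> 96 left
October 1904 has 31 days -> back to September 30, 1904 -> 65 left
September 1904 has 30 days -> back to August 31, 1904 -> 35 left
August 1904 has 31 days -> back to July 31, 1904 -> 4 left
July 1904: 31 - 4 = 27 -> lands on July 27

Result: 1904-07-27


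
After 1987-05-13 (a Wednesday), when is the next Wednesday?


Current: Wednesday
Target: Wednesday
Days ahead: 7

Next Wednesday: 1987-05-20


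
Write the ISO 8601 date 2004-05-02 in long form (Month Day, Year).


ISO 2004-05-02 parses as year=2004, month=05, day=02
Month 5 -> May

May 2, 2004


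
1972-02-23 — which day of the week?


Date: February 23, 1972
Anchor: Jan 1, 1972. With p = 1972 - 1 = 1971: (p + p//4 - p//100 + p//400) mod 7 = (1971 + 492 - 19 + 4) mod 7 = 2448 mod 7 = 5 -> Saturday (Mon=0 ... Sun=6)
Days before February (Jan): 31; offset = 31 + 23 - 1 = 53
Weekday index = (5 + 53) mod 7 = 2

Day of the week: Wednesday


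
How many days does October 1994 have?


October 1994

31 days


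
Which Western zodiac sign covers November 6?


Date: November 6
Conventional tropical zodiac dates: Scorpio from October 23 onward; Sagittarius starts November 22
November 6 falls within the Scorpio range

Scorpio


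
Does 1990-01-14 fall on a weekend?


Anchor: Jan 1, 1990. With p = 1990 - 1 = 1989: (p + p//4 - p//100 + p//400) mod 7 = (1989 + 497 - 19 + 4) mod 7 = 2471 mod 7 = 0 -> Monday (Mon=0 ... Sun=6)
Day of year: 14; offset = 13
Weekday index = (0 + 13) mod 7 = 6 -> Sunday
Weekend days: Saturday, Sunday

Yes


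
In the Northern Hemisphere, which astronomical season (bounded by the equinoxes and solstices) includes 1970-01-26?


Date: January 26
Astronomical Winter (approx.; exact equinox/solstice day varies by year): December 21 to March 19
January 26 falls within the Winter window

Winter


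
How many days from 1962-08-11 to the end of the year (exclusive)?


Day of year: 223 of 365
Remaining = 365 - 223

142 days


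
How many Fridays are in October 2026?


October 2026 has 31 days
Anchor: Jan 1, 2026. With p = 2026 - 1 = 2025: (p + p//4 - p//100 + p//400) mod 7 = (2025 + 506 - 20 + 5) mod 7 = 2516 mod 7 = 3 -> Thursday (Mon=0 ... Sun=6)
Days before October (Jan-Sep): 273; October 1 index = (3 + 273) mod 7 = 3 -> Thursday
First Friday is October 2
Fridays: 2, 9, 16, 23, 30

5 Fridays


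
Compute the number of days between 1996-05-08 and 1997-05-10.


From 1996-05-08 to 1997-05-10
1996-05-08: days before May = 31 + 29 + 31 + 30 = 121 (1996 is a leap year); day of year = 121 + 8 = 129
1997-05-10: days before May = 31 + 28 + 31 + 30 = 120 (1997 is not a leap year); day of year = 120 + 10 = 130
Rest of 1996: 366 - 129 = 237
Total = 237 + 130 = 367

367 days


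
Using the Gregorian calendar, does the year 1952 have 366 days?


Gregorian leap year rule: divisible by 4, but not by 100, unless also by 400.
1952 is divisible by 4 but not 100 -> leap year

Yes


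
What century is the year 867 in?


Century = (year - 1) // 100 + 1
= (867 - 1) // 100 + 1
= 866 // 100 + 1
= 8 + 1

9th century


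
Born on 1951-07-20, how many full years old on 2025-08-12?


Birth: 1951-07-20
Reference: 2025-08-12
Year difference: 2025 - 1951 = 74

74 years old


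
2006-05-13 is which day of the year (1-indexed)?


Date: May 13, 2006
Days in months 1 through 4: 120
Plus 13 days in May

Day of year: 133


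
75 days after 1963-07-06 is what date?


Start: 1963-07-06, add 75 days
July 1963 has 31 days: 31 - 6 = 25 days to July 31 -> 50 left
August 1963 has 31 days -> 19 left
September 1963: 19 <= 30 -> lands on September 19

Result: 1963-09-19


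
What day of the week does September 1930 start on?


Target: September 1, 1930
Anchor: Jan 1, 1930. With p = 1930 - 1 = 1929: (p + p//4 - p//100 + p//400) mod 7 = (1929 + 482 - 19 + 4) mod 7 = 2396 mod 7 = 2 -> Wednesday (Mon=0 ... Sun=6)
Days before September (Jan-Aug): 243 days
Weekday index = (2 + 243) mod 7 = 0

Monday


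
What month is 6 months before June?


June is month 6
6 - 6 = 0; wrap: 0 + 12 = 12

December


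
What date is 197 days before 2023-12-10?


Start: 2023-12-10, subtract 197 days
Back 10 days from December 10 reaches November 30, 2023 -> 187 left
November 2023 has 30 days -> back to October 31, 2023 -> 157 left
October 2023 has 31 days -> back to September 30, 2023 -> 126 left
September 2023 has 30 days -> back to August 31, 2023 -> 96 left
August 2023 has 31 days -> back to July 31, 2023 -> 65 left
July 2023 has 31 days -> back to June 30, 2023 -> 34 left
June 2023 has 30 days -> back to May 31, 2023 -> 4 left
May 2023: 31 - 4 = 27 -> lands on May 27

Result: 2023-05-27


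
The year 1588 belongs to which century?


Century = (year - 1) // 100 + 1
= (1588 - 1) // 100 + 1
= 1587 // 100 + 1
= 15 + 1

16th century


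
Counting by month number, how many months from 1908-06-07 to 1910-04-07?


From June 1908 to April 1910
2 years * 12 = 24 months, minus 2 months = 22

22 months


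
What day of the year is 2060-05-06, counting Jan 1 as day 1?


Date: May 6, 2060
Days in months 1 through 4: 121
Plus 6 days in May

Day of year: 127


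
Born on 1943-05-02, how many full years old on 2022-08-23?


Birth: 1943-05-02
Reference: 2022-08-23
Year difference: 2022 - 1943 = 79

79 years old


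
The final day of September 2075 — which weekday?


September 2075 has 30 days
Anchor: Jan 1, 2075. With p = 2075 - 1 = 2074: (p + p//4 - p//100 + p//400) mod 7 = (2074 + 518 - 20 + 5) mod 7 = 2577 mod 7 = 1 -> Tuesday (Mon=0 ... Sun=6)
Days before September (Jan-Aug): 243; September 1 index = (1 + 243) mod 7 = 6 -> Sunday
Last day offset: 30 - 1 = 29 days
Weekday index = (6 + 29) mod 7 = 0

Monday, September 30


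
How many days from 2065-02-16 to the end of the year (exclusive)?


Day of year: 47 of 365
Remaining = 365 - 47

318 days


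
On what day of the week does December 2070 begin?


Target: December 1, 2070
Anchor: Jan 1, 2070. With p = 2070 - 1 = 2069: (p + p//4 - p//100 + p//400) mod 7 = (2069 + 517 - 20 + 5) mod 7 = 2571 mod 7 = 2 -> Wednesday (Mon=0 ... Sun=6)
Days before December (Jan-Nov): 334 days
Weekday index = (2 + 334) mod 7 = 0

Monday
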